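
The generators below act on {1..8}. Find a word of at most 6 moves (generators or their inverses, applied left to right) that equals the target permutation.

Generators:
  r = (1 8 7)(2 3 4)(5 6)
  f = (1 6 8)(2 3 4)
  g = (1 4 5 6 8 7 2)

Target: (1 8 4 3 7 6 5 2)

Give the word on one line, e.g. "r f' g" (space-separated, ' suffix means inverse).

f' r f' g'

  after f': (1 8 6)(2 4 3)
  after r: (1 7)(5 6 8)
  after f': (1 7 8 5)(2 4 3)
  after g': (1 8 4 3 7 6 5 2)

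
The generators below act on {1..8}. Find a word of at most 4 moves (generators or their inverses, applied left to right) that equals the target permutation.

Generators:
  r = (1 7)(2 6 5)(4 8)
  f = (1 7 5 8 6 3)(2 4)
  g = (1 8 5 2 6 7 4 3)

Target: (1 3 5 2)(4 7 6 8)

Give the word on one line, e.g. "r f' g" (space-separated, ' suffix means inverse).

  after f: (1 7 5 8 6 3)(2 4)
  after g: (1 4 6)(2 3 8 7)
  after g: (1 3 5 2)(4 7 6 8)

f g g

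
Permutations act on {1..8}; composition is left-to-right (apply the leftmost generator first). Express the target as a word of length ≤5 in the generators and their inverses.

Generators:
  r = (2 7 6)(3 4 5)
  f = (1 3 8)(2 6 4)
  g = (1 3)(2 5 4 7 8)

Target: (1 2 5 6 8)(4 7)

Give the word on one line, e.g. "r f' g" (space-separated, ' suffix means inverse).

  after g: (1 3)(2 5 4 7 8)
  after g: (2 4 8 5 7)
  after f': (1 8 5 7 4 3)(2 6)
  after r: (1 8 3)(5 6 7)
  after g: (1 2 5 6 8)(4 7)

g g f' r g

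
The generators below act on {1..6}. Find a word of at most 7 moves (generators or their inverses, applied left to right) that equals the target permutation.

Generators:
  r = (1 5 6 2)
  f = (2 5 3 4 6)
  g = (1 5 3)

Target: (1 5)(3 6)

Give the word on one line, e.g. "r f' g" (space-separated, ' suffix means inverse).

  after g: (1 5 3)
  after g: (1 3 5)
  after r': (1 3)(2 6 5)
  after g: (2 6 3 5)
  after r: (1 5)(3 6)

g g r' g r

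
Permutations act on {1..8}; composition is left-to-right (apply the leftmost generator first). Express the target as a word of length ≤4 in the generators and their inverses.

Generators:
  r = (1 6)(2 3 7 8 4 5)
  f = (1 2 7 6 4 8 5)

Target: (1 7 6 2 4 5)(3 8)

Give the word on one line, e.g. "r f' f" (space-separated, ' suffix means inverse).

f r r

  after f: (1 2 7 6 4 8 5)
  after r: (1 3 7)(2 8)(5 6)
  after r: (1 7 6 2 4 5)(3 8)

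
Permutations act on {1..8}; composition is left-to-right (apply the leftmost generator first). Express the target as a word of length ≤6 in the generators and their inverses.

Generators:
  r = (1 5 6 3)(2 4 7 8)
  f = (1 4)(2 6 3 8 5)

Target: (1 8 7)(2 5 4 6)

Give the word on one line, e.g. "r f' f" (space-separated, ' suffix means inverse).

r r r f

  after r: (1 5 6 3)(2 4 7 8)
  after r: (1 6)(2 7)(3 5)(4 8)
  after r: (1 3 6 5)(2 8 7 4)
  after f: (1 8 7)(2 5 4 6)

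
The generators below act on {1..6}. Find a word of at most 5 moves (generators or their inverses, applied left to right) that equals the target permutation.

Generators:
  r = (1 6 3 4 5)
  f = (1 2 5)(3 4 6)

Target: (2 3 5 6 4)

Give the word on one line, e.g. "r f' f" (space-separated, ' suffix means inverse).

f' f' r' f r

  after f': (1 5 2)(3 6 4)
  after f': (1 2 5)(3 4 6)
  after r': (1 2 4)
  after f: (1 5)(2 6 3 4)
  after r: (2 3 5 6 4)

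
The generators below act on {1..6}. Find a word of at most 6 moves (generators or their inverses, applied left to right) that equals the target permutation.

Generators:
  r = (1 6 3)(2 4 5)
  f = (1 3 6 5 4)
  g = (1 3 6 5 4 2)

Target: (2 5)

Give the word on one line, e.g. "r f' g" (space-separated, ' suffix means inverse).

f g f f f

  after f: (1 3 6 5 4)
  after g: (1 6 4 3 5 2)
  after f: (1 5 2 3 4 6)
  after f: (1 4 5 2 6 3)
  after f: (2 5)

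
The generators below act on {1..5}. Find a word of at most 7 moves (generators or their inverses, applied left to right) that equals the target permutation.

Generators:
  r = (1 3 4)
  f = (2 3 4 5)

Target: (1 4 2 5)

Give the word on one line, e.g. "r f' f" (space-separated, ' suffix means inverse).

r r f' r' r'

  after r: (1 3 4)
  after r: (1 4 3)
  after f': (1 3)(2 5 4)
  after r': (2 5 3 4)
  after r': (1 4 2 5)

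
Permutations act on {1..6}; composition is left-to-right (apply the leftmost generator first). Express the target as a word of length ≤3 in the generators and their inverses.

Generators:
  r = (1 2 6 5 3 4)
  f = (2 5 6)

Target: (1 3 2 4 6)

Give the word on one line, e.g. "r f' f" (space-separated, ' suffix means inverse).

  after r': (1 4 3 5 6 2)
  after r': (1 3 6)(2 4 5)
  after f: (1 3 2 4 6)

r' r' f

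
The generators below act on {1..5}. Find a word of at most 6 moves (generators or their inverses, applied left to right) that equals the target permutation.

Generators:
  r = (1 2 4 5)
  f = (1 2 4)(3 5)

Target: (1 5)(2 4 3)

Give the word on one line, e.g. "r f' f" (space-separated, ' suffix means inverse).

r f' r' f f

  after r: (1 2 4 5)
  after f': (3 5 4)
  after r': (1 5 2)(3 4)
  after f: (1 3)(4 5)
  after f: (1 5)(2 4 3)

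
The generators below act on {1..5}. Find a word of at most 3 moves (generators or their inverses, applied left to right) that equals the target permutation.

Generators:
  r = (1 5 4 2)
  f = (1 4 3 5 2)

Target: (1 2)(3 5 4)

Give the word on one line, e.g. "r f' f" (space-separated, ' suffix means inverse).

f' r f'

  after f': (1 2 5 3 4)
  after r: (2 4 5 3)
  after f': (1 2)(3 5 4)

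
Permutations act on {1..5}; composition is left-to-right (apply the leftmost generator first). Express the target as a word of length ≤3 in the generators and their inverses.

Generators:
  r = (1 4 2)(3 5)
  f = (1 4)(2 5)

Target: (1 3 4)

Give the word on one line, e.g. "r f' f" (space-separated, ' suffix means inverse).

  after r': (1 2 4)(3 5)
  after f: (1 5 3 2)
  after r': (1 3 4)

r' f r'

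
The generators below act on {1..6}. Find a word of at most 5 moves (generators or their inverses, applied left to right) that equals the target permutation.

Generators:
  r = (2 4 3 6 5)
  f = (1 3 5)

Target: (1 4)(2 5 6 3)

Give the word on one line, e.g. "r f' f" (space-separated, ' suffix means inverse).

  after f: (1 3 5)
  after r': (1 4 2 5)(3 6)
  after r': (1 2 6 4 5)
  after f: (1 2 6 4)(3 5)
  after r: (1 4)(2 5 6 3)

f r' r' f r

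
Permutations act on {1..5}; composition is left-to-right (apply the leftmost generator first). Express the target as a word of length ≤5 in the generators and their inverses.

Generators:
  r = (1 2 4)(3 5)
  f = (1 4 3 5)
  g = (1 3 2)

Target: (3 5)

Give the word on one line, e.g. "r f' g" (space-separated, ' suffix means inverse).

r' r' r'

  after r': (1 4 2)(3 5)
  after r': (1 2 4)
  after r': (3 5)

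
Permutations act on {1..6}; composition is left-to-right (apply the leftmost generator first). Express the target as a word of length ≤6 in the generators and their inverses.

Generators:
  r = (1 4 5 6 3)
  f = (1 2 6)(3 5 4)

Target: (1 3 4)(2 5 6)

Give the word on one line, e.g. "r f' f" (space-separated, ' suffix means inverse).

r f r f' r

  after r: (1 4 5 6 3)
  after f: (1 3 2 6 5)
  after r: (2 3)(4 5)
  after f': (1 6 2 4 3)
  after r: (1 3 4)(2 5 6)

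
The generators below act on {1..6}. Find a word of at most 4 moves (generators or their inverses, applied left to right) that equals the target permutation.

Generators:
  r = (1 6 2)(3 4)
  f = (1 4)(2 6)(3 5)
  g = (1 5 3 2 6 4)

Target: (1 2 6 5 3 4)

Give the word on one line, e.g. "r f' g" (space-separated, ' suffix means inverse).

  after f: (1 4)(2 6)(3 5)
  after g': (1 6 3)
  after f: (1 2 6 5 3 4)

f g' f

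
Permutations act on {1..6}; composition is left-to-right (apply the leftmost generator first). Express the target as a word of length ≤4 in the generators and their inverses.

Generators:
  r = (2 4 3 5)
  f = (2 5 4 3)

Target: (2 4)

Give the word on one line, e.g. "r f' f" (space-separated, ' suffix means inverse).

r r f'

  after r: (2 4 3 5)
  after r: (2 3)(4 5)
  after f': (2 4)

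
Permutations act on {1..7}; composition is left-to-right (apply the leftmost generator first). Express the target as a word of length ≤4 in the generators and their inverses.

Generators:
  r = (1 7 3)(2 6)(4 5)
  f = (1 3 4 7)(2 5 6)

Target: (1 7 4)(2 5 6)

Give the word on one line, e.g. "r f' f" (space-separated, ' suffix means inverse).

r r f' f'

  after r: (1 7 3)(2 6)(4 5)
  after r: (1 3 7)
  after f': (2 6 5)(3 4)
  after f': (1 7 4)(2 5 6)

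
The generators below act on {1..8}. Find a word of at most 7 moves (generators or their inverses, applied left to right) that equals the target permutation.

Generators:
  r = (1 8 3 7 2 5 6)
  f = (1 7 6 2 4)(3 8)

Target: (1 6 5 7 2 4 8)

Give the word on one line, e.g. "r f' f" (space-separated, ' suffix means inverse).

r f r r f'

  after r: (1 8 3 7 2 5 6)
  after f: (1 3 6 7 4)(2 5)
  after r: (1 7 4 8 3)(2 6)
  after r: (1 2)(3 8 7 4)(5 6)
  after f': (1 6 5 7 2 4 8)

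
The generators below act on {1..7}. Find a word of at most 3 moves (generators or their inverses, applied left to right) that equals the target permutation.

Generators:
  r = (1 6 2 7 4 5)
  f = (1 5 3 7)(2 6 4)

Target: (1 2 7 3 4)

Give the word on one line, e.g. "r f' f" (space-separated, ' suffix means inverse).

f' r'

  after f': (1 7 3 5)(2 4 6)
  after r': (1 2 7 3 4)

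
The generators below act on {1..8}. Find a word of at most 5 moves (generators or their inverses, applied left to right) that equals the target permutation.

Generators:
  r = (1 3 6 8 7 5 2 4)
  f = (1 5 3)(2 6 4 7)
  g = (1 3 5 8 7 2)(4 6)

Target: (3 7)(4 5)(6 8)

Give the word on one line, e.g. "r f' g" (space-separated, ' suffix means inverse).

  after f: (1 5 3)(2 6 4 7)
  after f: (1 3 5)(2 4)(6 7)
  after r': (3 7)(4 5)(6 8)

f f r'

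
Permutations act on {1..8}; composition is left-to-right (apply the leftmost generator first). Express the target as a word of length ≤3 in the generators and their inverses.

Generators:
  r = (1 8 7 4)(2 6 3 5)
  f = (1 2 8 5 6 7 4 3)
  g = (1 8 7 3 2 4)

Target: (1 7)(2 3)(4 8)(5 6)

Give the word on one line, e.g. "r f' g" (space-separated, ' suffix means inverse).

r r

  after r: (1 8 7 4)(2 6 3 5)
  after r: (1 7)(2 3)(4 8)(5 6)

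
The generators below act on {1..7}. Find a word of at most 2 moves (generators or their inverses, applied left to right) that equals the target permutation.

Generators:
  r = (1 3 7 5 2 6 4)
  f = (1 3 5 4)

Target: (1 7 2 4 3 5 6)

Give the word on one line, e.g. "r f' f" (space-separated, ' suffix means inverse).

  after r: (1 3 7 5 2 6 4)
  after r: (1 7 2 4 3 5 6)

r r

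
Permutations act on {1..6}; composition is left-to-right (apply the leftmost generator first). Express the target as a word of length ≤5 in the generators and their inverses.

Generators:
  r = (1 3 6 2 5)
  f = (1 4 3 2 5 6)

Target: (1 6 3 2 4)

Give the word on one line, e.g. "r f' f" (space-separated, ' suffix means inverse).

f' f' r' r'

  after f': (1 6 5 2 3 4)
  after f': (1 5 3)(2 4 6)
  after r': (1 2 4 3 5)
  after r': (1 6 3 2 4)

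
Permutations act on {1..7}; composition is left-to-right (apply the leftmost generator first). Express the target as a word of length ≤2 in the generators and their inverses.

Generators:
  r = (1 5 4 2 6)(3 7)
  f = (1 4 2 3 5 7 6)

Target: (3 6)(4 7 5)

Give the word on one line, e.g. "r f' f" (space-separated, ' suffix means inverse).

r' f

  after r': (1 6 2 4 5)(3 7)
  after f: (3 6)(4 7 5)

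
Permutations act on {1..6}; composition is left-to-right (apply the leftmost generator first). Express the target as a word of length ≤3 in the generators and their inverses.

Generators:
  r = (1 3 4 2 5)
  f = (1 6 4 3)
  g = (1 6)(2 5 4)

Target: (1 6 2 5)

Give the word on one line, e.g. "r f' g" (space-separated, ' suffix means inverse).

  after f: (1 6 4 3)
  after r: (1 6 2 5)

f r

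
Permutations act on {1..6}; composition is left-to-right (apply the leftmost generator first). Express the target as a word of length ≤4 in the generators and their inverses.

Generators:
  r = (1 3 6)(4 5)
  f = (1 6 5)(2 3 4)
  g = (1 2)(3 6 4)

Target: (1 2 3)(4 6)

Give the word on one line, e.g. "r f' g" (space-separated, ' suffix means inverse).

  after g: (1 2)(3 6 4)
  after r': (1 2 6 5 4)
  after r': (1 2 3)(4 6)

g r' r'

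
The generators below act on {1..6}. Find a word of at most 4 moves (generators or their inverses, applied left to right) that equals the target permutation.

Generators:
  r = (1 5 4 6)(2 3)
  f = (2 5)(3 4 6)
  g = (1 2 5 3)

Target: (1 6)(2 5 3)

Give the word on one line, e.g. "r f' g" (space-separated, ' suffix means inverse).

  after f': (2 5)(3 6 4)
  after f': (3 4 6)
  after r': (1 6 2 3 5)
  after g': (1 6)(2 5 3)

f' f' r' g'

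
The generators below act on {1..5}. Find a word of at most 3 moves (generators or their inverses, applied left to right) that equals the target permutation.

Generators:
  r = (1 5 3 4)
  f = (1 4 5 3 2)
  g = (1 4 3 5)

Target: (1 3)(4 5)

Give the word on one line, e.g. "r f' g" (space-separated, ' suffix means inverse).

  after g': (1 5 3 4)
  after g': (1 3)(4 5)

g' g'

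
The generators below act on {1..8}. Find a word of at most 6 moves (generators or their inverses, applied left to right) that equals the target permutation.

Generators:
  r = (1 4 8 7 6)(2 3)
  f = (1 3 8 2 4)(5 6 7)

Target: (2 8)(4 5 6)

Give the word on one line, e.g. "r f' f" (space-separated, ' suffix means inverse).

f r' f f

  after f: (1 3 8 2 4)(5 6 7)
  after r': (1 2)(3 4 6 8)(5 7)
  after f: (1 4 7 6 2 3)
  after f: (2 8)(4 5 6)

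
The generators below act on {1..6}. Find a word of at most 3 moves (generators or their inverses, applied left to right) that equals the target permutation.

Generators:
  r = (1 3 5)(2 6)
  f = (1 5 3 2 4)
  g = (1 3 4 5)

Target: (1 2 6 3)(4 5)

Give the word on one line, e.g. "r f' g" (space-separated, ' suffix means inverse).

  after r': (1 5 3)(2 6)
  after g': (1 4 3 5)(2 6)
  after f': (1 2 6 3)(4 5)

r' g' f'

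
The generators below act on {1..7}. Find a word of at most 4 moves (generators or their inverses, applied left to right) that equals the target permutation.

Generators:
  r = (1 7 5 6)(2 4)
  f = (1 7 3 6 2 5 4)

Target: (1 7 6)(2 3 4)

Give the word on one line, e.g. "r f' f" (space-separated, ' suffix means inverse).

f r' f

  after f: (1 7 3 6 2 5 4)
  after r': (2 7 3 5)(4 6)
  after f: (1 7 6)(2 3 4)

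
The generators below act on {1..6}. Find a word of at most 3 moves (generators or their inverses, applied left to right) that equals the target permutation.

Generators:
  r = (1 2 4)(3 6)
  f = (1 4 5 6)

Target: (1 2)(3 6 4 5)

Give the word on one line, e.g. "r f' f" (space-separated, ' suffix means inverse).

  after f: (1 4 5 6)
  after r': (1 2)(3 6 4 5)

f r'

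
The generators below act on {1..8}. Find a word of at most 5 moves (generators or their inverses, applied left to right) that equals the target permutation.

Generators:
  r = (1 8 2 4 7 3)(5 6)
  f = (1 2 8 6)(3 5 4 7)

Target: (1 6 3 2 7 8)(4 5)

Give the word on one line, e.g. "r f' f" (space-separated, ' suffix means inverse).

f' r' r'

  after f': (1 6 8 2)(3 7 4 5)
  after r': (1 5 7 2 3 4 6)
  after r': (1 6 3 2 7 8)(4 5)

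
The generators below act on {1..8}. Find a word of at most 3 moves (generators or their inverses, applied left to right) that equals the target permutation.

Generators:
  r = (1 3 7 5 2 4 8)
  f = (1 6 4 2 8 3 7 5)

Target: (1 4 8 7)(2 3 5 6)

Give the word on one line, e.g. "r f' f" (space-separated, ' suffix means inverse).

f f

  after f: (1 6 4 2 8 3 7 5)
  after f: (1 4 8 7)(2 3 5 6)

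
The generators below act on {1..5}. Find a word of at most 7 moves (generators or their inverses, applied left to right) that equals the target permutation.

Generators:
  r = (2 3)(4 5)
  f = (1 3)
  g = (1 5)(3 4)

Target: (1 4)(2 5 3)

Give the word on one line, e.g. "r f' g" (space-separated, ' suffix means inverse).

r f' g' r r

  after r: (2 3)(4 5)
  after f': (1 3 2)(4 5)
  after g': (1 4)(2 5 3)
  after r: (1 5 2 4)
  after r: (1 4)(2 5 3)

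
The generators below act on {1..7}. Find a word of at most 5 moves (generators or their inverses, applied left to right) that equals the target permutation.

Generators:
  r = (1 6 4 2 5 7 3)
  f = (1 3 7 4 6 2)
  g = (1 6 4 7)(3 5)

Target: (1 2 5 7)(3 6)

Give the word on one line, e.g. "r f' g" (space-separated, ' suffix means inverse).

r' r' r' r' g'

  after r': (1 3 7 5 2 4 6)
  after r': (1 7 2 6 3 5 4)
  after r': (1 5 6 7 4 3 2)
  after r': (1 2 3 4 7 6 5)
  after g': (1 2 5 7)(3 6)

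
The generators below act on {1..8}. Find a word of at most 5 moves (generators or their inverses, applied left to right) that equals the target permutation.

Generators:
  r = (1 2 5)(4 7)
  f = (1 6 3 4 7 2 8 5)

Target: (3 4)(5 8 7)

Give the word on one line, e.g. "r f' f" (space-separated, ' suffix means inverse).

f r' f'

  after f: (1 6 3 4 7 2 8 5)
  after r': (1 6 3 7)(2 8)
  after f': (3 4)(5 8 7)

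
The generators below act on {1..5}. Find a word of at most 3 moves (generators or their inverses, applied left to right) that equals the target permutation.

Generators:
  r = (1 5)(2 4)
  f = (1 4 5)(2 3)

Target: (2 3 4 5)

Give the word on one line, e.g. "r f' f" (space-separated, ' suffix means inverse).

  after f': (1 5 4)(2 3)
  after r: (2 3 4 5)

f' r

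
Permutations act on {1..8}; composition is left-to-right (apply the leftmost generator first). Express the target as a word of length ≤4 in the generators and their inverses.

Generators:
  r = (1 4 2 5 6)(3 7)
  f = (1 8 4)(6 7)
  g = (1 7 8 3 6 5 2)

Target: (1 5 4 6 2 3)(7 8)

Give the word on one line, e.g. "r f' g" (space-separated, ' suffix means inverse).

  after g: (1 7 8 3 6 5 2)
  after f: (1 6 5 2 8 3 7 4)
  after g: (1 5)(2 3 8 6)(4 7)
  after f': (1 5 4 6 2 3)(7 8)

g f g f'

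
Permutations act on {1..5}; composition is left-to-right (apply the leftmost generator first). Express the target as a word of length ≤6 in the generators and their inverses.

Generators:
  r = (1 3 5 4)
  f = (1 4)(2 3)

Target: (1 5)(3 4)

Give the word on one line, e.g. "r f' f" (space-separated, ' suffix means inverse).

  after r': (1 4 5 3)
  after f: (2 3 4 5)
  after f: (1 4 5 3)
  after r': (1 5)(3 4)

r' f f r'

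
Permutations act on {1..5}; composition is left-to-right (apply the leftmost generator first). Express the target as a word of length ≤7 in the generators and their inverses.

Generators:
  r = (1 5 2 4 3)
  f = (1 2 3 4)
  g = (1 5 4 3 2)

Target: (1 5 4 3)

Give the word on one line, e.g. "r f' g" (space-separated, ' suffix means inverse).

  after f': (1 4 3 2)
  after r': (1 2 3 5)
  after f': (3 5 4)
  after f': (1 4 2)(3 5)
  after g': (1 5 4 3)

f' r' f' f' g'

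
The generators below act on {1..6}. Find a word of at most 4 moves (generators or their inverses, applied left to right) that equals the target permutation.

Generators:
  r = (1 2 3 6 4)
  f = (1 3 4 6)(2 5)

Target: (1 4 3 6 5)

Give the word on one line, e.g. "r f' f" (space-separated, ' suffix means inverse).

f r f'

  after f: (1 3 4 6)(2 5)
  after r: (1 6 2 5 3)
  after f': (1 4 3 6 5)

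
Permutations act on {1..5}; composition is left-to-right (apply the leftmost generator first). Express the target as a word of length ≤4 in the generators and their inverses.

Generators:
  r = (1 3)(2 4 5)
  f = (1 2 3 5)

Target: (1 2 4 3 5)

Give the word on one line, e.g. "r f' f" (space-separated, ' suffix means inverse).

r f'

  after r: (1 3)(2 4 5)
  after f': (1 2 4 3 5)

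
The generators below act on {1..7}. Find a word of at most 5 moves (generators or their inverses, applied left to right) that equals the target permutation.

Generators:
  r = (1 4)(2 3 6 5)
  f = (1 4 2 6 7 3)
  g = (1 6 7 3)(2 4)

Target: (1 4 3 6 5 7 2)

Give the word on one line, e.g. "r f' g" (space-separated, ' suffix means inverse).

f r r f' r

  after f: (1 4 2 6 7 3)
  after r: (2 5)(3 4)(6 7)
  after r: (1 4 6 7 5 3)
  after f': (2 4)(5 7)
  after r: (1 4 3 6 5 7 2)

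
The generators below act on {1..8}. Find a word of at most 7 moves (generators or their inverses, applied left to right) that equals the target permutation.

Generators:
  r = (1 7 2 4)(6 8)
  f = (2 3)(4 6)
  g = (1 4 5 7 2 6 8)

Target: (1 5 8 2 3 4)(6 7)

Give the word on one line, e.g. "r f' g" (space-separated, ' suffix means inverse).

  after f: (2 3)(4 6)
  after r: (1 7 2 3 4 8 6)
  after g: (1 2 3 5 7 6 4)
  after r': (1 7 8 6 2 3 5)
  after g': (1 5 8 2 3 4)(6 7)

f r g r' g'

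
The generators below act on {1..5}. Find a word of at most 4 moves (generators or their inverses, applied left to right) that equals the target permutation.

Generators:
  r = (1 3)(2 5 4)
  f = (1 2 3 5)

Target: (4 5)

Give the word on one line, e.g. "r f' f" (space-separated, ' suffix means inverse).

f f r'

  after f: (1 2 3 5)
  after f: (1 3)(2 5)
  after r': (4 5)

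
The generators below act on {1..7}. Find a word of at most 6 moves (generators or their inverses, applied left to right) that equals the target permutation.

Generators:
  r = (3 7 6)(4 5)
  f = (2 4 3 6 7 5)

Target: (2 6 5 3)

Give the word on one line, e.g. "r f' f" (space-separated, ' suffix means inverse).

  after f': (2 5 7 6 3 4)
  after r: (2 4)(3 5 6 7)
  after f: (2 3)(5 7 6)
  after r: (2 7 3)(4 5 6)
  after r: (2 6 5 3)

f' r f r r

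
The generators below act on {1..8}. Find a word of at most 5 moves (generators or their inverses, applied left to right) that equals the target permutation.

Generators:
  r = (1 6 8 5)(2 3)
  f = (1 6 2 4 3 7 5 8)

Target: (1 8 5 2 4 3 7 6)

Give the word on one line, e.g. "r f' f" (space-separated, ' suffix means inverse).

  after r: (1 6 8 5)(2 3)
  after r: (1 8)(5 6)
  after f: (2 4 3 7 5)(6 8)
  after r': (1 5 3 7 8)(2 4)
  after r': (1 8 5 2 4 3 7 6)

r r f r' r'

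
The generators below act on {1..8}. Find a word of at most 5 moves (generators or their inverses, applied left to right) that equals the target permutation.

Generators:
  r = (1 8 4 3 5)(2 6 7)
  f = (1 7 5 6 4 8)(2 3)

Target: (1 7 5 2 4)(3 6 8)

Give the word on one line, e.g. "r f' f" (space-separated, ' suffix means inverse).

  after f: (1 7 5 6 4 8)(2 3)
  after f: (1 5 4)(6 8 7)
  after r: (2 6 4 8)(3 5)
  after f: (1 7 5 2 4)(3 6 8)

f f r f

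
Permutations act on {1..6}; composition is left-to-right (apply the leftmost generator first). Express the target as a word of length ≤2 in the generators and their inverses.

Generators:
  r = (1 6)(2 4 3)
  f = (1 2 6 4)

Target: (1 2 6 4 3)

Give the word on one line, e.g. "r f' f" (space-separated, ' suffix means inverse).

  after r: (1 6)(2 4 3)
  after f': (1 2 6 4 3)

r f'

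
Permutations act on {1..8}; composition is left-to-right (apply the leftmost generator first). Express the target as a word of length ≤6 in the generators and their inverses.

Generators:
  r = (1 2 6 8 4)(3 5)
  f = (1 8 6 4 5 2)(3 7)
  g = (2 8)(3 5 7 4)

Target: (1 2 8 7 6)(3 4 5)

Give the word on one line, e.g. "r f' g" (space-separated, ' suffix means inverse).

  after r': (1 4 8 6 2)(3 5)
  after r': (1 8 2 4 6)
  after f': (2 6)(3 7)(4 8 5)
  after g': (2 6 8 3 5 7 4)
  after f': (1 2 8 7 6)(3 4 5)

r' r' f' g' f'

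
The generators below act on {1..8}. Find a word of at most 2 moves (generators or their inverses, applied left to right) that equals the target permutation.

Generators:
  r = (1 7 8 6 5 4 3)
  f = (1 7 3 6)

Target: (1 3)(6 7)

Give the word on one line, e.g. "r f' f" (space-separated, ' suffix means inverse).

f' f'

  after f': (1 6 3 7)
  after f': (1 3)(6 7)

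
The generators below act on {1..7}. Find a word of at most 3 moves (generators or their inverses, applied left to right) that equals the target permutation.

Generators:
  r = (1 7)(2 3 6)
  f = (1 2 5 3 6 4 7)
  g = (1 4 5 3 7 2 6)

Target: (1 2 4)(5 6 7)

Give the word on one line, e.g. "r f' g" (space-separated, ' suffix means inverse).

f' g

  after f': (1 7 4 6 3 5 2)
  after g: (1 2 4)(5 6 7)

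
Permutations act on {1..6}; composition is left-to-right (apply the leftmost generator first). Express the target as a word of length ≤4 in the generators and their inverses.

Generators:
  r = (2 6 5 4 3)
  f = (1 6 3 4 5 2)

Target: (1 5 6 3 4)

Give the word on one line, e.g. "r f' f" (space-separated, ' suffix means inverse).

f r' f'

  after f: (1 6 3 4 5 2)
  after r': (1 2)(3 5)(4 6)
  after f': (1 5 6 3 4)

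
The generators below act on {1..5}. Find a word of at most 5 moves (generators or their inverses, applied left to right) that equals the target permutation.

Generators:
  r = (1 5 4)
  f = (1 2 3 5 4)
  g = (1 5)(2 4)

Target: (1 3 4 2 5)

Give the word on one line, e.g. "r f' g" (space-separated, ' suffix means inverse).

f r r r f

  after f: (1 2 3 5 4)
  after r: (1 2 3 4 5)
  after r: (1 2 3)
  after r: (1 2 3 5 4)
  after f: (1 3 4 2 5)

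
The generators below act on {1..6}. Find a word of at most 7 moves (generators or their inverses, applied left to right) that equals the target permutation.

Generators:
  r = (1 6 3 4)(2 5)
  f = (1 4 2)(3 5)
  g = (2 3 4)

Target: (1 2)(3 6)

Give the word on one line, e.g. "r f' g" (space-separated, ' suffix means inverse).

g r' r' g g

  after g: (2 3 4)
  after r': (1 4 5 2 6)
  after r': (1 3 6 4 2)
  after g: (1 4 3 6 2)
  after g: (1 2)(3 6)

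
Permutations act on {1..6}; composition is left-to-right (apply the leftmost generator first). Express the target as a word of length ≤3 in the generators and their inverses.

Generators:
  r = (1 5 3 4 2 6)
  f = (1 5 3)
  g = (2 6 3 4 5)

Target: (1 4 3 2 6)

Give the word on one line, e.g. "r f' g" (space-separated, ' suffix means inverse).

f' g f

  after f': (1 3 5)
  after g: (1 4 5)(2 6 3)
  after f: (1 4 3 2 6)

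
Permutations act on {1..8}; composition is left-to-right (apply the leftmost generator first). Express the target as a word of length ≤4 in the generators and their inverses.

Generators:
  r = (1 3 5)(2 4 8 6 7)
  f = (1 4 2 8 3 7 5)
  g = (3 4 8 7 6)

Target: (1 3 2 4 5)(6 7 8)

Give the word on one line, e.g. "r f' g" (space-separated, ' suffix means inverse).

  after r: (1 3 5)(2 4 8 6 7)
  after g: (1 4 7 2 8 3 5)
  after f': (3 7 4)
  after r: (1 3 2 4 5)(6 7 8)

r g f' r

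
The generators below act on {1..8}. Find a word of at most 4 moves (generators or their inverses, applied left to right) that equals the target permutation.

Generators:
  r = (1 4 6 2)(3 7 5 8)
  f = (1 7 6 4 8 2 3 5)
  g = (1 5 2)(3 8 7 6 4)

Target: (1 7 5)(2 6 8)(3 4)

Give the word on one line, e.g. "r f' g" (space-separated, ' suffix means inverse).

r f g

  after r: (1 4 6 2)(3 7 5 8)
  after f: (1 8 5 2 7)(3 6)
  after g: (1 7 5)(2 6 8)(3 4)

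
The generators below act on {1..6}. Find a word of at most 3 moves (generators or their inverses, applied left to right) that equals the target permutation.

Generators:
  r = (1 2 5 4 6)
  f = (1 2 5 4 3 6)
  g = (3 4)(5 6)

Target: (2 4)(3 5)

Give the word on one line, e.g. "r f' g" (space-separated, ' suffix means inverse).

r g' r'

  after r: (1 2 5 4 6)
  after g': (1 2 6)(3 4 5)
  after r': (2 4)(3 5)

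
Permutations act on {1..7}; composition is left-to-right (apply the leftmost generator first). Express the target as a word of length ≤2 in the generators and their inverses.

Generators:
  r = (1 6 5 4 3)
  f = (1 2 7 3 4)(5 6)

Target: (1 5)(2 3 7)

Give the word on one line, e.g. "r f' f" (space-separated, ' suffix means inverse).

  after f': (1 4 3 7 2)(5 6)
  after r': (1 5)(2 3 7)

f' r'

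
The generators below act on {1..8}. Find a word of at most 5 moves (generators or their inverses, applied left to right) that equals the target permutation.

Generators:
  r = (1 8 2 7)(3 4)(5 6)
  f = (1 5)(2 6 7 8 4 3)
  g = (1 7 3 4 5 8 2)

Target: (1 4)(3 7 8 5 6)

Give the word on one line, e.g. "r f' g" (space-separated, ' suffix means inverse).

r g' g'

  after r: (1 8 2 7)(3 4)(5 6)
  after g': (1 5 6 4 7 2)
  after g': (1 4)(3 7 8 5 6)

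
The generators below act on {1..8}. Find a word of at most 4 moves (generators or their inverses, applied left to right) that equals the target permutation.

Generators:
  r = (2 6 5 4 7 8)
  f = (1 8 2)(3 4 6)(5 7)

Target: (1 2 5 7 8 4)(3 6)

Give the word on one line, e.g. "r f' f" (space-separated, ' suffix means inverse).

  after r: (2 6 5 4 7 8)
  after r: (2 5 7)(4 8 6)
  after f: (1 8 3 4 2 7)
  after f: (1 2 5 7 8 4)(3 6)

r r f f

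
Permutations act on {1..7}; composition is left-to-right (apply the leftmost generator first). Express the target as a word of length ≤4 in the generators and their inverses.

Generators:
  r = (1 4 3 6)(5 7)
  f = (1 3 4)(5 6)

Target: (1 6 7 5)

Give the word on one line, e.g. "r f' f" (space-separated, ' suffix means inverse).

  after f: (1 3 4)(5 6)
  after r: (1 6 7 5)

f r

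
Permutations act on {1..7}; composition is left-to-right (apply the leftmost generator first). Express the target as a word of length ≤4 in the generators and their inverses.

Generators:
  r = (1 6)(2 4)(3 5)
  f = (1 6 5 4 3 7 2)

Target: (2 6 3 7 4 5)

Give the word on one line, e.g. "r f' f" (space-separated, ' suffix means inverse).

  after f: (1 6 5 4 3 7 2)
  after r': (2 6 3 7 4 5)

f r'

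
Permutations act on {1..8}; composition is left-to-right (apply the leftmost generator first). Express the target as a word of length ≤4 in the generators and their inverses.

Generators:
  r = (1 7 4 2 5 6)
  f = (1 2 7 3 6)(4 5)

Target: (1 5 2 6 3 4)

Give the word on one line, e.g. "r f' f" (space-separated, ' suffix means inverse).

f r' f'

  after f: (1 2 7 3 6)(4 5)
  after r': (1 4 2)(3 5 7)
  after f': (1 5 2 6 3 4)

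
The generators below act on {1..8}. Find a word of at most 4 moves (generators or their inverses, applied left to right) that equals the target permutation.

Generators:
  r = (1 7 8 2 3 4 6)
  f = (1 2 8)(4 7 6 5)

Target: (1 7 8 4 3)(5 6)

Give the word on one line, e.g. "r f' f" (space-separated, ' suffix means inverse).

  after r': (1 6 4 3 2 8 7)
  after f': (1 7 8 4 3)(5 6)

r' f'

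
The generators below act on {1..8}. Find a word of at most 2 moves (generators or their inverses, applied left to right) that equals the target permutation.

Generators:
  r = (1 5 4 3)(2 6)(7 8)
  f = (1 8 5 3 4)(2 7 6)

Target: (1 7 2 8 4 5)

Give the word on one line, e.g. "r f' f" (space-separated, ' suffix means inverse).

  after f: (1 8 5 3 4)(2 7 6)
  after r: (1 7 2 8 4 5)

f r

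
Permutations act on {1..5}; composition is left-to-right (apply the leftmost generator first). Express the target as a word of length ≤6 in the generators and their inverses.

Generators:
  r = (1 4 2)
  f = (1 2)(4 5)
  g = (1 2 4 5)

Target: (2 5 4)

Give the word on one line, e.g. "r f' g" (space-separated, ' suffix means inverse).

r' g' f g'

  after r': (1 2 4)
  after g': (4 5)
  after f: (1 2)
  after g': (2 5 4)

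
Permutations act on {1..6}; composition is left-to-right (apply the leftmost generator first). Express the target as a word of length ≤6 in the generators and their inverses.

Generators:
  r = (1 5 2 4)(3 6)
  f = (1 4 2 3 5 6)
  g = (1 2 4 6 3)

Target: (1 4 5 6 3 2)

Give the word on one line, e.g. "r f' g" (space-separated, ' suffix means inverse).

  after f: (1 4 2 3 5 6)
  after g: (1 6 2)(3 5)
  after r: (1 3 2 5 6 4)
  after g: (2 5 3 4)
  after r': (1 4 5 6 3 2)

f g r g r'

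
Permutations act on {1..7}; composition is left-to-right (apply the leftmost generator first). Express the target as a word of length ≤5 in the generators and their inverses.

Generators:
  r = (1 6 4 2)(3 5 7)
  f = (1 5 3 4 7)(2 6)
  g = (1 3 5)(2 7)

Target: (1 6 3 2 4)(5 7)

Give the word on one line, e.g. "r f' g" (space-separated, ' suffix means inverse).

f g r

  after f: (1 5 3 4 7)(2 6)
  after g: (2 6 7 3 4)
  after r: (1 6 3 2 4)(5 7)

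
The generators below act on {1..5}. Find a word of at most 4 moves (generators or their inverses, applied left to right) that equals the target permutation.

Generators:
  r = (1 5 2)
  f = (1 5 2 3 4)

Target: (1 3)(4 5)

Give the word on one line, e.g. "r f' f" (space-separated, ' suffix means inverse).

f' f' r'

  after f': (1 4 3 2 5)
  after f': (1 3 5 4 2)
  after r': (1 3)(4 5)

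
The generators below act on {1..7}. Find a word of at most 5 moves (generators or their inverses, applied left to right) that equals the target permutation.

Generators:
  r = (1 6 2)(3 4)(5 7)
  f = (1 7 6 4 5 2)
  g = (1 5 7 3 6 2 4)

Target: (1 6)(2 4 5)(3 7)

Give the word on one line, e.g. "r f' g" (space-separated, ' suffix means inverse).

g' r g

  after g': (1 4 2 6 3 7 5)
  after r: (1 3 5 6 4)
  after g: (1 6)(2 4 5)(3 7)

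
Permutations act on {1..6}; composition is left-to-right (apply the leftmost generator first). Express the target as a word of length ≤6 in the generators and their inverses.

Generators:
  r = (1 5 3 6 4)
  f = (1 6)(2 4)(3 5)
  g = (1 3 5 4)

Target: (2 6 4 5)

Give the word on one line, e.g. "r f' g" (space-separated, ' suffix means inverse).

g' f' g f' g

  after g': (1 4 5 3)
  after f': (1 2 4 3 6)
  after g: (1 2)(3 6)(4 5)
  after f': (1 4 3)(2 6 5)
  after g: (2 6 4 5)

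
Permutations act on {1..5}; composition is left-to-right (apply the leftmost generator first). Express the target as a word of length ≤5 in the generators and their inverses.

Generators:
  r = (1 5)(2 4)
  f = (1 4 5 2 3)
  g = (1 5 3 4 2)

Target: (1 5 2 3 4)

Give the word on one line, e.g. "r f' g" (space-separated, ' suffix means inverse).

  after f: (1 4 5 2 3)
  after g: (1 2 4 3 5)
  after r: (1 4 3)
  after f: (1 5 2 3 4)

f g r f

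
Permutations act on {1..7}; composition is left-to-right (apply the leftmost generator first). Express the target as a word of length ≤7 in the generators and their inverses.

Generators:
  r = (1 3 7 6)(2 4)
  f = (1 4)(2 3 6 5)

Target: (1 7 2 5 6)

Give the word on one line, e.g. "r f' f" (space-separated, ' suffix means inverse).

f r f r f

  after f: (1 4)(2 3 6 5)
  after r: (1 2 7 6 5 4 3)
  after f: (1 3 4 6 2 7 5)
  after r: (1 7 5 3 2 6 4)
  after f: (1 7 2 5 6)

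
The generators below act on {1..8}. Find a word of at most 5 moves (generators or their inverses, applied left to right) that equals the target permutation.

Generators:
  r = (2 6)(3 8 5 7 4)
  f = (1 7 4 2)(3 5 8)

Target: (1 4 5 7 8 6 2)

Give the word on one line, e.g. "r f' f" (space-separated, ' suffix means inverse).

r' r' f r

  after r': (2 6)(3 4 7 5 8)
  after r': (3 7 8 4 5)
  after f: (1 7 3 4 8 2)
  after r: (1 4 5 7 8 6 2)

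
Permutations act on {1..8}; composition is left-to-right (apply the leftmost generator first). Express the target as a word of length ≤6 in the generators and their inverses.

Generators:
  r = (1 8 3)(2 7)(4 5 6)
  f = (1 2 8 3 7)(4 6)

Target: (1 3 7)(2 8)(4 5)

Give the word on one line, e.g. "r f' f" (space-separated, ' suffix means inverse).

  after r: (1 8 3)(2 7)(4 5 6)
  after r: (1 3 8)(4 6 5)
  after f': (1 8 7 3 2)(5 6)
  after r: (1 3 7)(2 8)(4 5)

r r f' r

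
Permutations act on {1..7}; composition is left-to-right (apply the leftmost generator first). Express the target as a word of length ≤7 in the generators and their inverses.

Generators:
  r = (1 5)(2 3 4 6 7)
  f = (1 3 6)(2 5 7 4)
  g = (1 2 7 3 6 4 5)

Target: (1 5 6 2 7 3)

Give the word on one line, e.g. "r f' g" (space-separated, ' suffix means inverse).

  after g': (1 5 4 6 3 7 2)
  after r': (2 5 3 6)
  after r': (1 5 2)(3 4)(6 7)
  after g: (3 5 7 4 6)
  after r': (1 5 6 2 7 3)

g' r' r' g r'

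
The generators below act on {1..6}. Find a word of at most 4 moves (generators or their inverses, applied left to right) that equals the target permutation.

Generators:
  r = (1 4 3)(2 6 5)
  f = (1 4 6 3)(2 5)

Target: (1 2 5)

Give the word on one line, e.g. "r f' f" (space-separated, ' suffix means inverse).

  after r': (1 3 4)(2 5 6)
  after f': (1 6 5 4 3)
  after r': (1 2 5)

r' f' r'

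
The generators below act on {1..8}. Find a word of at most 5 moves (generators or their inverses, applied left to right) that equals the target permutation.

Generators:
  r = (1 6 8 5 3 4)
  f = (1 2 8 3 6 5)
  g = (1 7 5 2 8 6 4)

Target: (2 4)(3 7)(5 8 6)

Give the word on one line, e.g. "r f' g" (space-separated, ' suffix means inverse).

  after r': (1 4 3 5 8 6)
  after g': (1 6 4 3 7)(2 5)
  after r: (1 8 5 2 3 7 6)
  after r: (1 5 2 4)(3 7 8)
  after f: (2 4)(3 7)(5 8 6)

r' g' r r f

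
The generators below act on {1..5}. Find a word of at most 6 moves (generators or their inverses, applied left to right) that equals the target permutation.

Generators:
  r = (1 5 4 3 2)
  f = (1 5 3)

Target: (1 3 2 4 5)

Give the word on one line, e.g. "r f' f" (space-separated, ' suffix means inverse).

f' r' r' f' f'

  after f': (1 3 5)
  after r': (1 4 5 2 3)
  after r': (1 5 3 2 4)
  after f': (2 4 3)
  after f': (1 3 2 4 5)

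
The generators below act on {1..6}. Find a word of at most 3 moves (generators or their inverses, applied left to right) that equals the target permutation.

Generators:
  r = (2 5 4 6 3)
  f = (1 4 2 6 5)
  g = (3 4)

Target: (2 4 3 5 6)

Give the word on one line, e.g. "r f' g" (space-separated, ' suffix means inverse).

  after r: (2 5 4 6 3)
  after r: (2 4 3 5 6)

r r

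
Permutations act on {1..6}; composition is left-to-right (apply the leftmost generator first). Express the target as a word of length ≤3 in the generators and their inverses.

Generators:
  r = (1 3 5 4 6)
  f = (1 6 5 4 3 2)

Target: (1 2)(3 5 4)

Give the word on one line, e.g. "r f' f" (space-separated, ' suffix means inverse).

f' r'

  after f': (1 2 3 4 5 6)
  after r': (1 2)(3 5 4)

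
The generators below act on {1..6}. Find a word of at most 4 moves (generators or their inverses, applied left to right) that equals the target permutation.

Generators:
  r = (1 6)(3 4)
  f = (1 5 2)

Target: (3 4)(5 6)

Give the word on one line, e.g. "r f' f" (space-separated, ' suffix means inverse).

f f r f

  after f: (1 5 2)
  after f: (1 2 5)
  after r: (1 2 5 6)(3 4)
  after f: (3 4)(5 6)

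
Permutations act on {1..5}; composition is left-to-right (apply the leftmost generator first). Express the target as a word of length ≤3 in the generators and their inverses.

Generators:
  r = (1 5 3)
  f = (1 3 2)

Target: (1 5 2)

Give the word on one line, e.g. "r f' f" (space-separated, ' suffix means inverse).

  after r: (1 5 3)
  after f: (1 5 2)

r f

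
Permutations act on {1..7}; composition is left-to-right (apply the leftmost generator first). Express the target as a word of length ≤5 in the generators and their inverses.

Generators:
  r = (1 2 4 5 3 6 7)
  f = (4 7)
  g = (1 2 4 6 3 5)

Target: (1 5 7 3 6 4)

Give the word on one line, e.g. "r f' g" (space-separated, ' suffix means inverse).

  after g: (1 2 4 6 3 5)
  after f: (1 2 7 4 6 3 5)
  after r: (1 4 7 5 2)
  after r: (1 5 4)(3 6 7)
  after f': (1 5 7 3 6 4)

g f r r f'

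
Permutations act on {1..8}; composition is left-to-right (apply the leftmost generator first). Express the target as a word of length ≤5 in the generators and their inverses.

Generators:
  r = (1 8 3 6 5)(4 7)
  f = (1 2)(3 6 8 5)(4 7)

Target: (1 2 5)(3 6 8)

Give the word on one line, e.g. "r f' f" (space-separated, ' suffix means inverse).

  after f: (1 2)(3 6 8 5)(4 7)
  after f: (3 8)(5 6)
  after f: (1 2)(3 5 8 6)(4 7)
  after r': (1 2 5)(3 6 8)

f f f r'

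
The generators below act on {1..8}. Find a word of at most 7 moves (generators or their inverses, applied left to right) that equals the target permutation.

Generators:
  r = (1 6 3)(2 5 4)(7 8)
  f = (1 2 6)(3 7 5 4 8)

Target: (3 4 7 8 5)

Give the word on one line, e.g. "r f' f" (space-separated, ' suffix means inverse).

  after r: (1 6 3)(2 5 4)(7 8)
  after f': (1 2 7 4)(3 6 8)
  after f': (2 3)(4 6)(5 7)
  after r: (1 6 2)(3 5 8 7 4)
  after f: (3 4 7 8 5)

r f' f' r f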